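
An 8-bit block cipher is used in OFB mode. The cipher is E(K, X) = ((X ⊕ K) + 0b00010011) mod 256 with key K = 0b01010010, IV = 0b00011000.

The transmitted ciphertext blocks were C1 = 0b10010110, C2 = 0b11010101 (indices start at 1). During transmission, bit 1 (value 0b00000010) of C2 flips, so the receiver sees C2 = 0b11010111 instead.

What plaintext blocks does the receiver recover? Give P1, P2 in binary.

P1 = 0b11001011, P2 = 0b11110101

OFB decryption: S_i = E(K, S_{i−1}) with S_{0} = IV; P_i = C_i ⊕ S_i.
Only C2 changed, to 0b11010111. In OFB, a change in C_i flips the same bit in P_i only; the keystream is unaffected. Decrypting the received ciphertext:
P1: S = E(K, 0b00011000) = 0b01011101; 0b10010110 ⊕ 0b01011101 = 0b11001011.
P2: S = E(K, 0b01011101) = 0b00100010; 0b11010111 ⊕ 0b00100010 = 0b11110101.
Blocks that differ from the original plaintext: P2.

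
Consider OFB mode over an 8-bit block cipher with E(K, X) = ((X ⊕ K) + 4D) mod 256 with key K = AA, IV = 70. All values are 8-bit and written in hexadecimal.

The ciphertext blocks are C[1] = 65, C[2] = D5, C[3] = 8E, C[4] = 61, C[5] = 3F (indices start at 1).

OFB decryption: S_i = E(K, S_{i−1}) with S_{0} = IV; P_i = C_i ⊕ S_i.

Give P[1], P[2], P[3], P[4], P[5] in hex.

P[1] = 42, P[2] = 0F, P[3] = 33, P[4] = 05, P[5] = 24

P[1]: S = E(K, 70) = 27; 65 ⊕ 27 = 42.
P[2]: S = E(K, 27) = DA; D5 ⊕ DA = 0F.
P[3]: S = E(K, DA) = BD; 8E ⊕ BD = 33.
P[4]: S = E(K, BD) = 64; 61 ⊕ 64 = 05.
P[5]: S = E(K, 64) = 1B; 3F ⊕ 1B = 24.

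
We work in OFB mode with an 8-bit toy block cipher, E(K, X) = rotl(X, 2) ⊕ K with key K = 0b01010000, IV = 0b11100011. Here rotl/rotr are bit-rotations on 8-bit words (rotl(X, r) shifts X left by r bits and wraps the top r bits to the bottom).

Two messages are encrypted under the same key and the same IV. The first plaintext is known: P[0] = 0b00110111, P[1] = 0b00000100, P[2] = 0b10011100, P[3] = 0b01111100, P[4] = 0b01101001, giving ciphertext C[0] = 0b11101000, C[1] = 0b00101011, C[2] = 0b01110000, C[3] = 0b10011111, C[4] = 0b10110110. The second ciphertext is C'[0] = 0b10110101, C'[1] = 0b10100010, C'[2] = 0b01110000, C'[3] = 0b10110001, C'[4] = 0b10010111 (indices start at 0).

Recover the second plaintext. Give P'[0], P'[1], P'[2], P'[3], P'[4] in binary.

In OFB with a reused IV, both messages share the same keystream S_i, so C_i ⊕ C'_i = P_i ⊕ P'_i and thus P'_i = P_i ⊕ C_i ⊕ C'_i.
P'[0]: 0b00110111 ⊕ 0b11101000 ⊕ 0b10110101 = 0b01101010.
P'[1]: 0b00000100 ⊕ 0b00101011 ⊕ 0b10100010 = 0b10001101.
P'[2]: 0b10011100 ⊕ 0b01110000 ⊕ 0b01110000 = 0b10011100.
P'[3]: 0b01111100 ⊕ 0b10011111 ⊕ 0b10110001 = 0b01010010.
P'[4]: 0b01101001 ⊕ 0b10110110 ⊕ 0b10010111 = 0b01001000.

P'[0] = 0b01101010, P'[1] = 0b10001101, P'[2] = 0b10011100, P'[3] = 0b01010010, P'[4] = 0b01001000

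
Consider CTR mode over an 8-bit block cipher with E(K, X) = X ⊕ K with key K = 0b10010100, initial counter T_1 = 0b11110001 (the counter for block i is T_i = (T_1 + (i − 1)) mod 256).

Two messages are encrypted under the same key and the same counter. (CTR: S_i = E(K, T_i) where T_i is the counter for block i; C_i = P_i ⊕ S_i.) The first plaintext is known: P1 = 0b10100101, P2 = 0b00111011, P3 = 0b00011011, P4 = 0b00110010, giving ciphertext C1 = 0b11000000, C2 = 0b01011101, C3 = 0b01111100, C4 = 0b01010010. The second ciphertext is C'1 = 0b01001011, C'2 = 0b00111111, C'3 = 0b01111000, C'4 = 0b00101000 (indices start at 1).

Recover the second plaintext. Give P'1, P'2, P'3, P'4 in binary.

P'1 = 0b00101110, P'2 = 0b01011001, P'3 = 0b00011111, P'4 = 0b01001000

In CTR with a reused counter, both messages share the same keystream S_i, so C_i ⊕ C'_i = P_i ⊕ P'_i and thus P'_i = P_i ⊕ C_i ⊕ C'_i.
P'1: 0b10100101 ⊕ 0b11000000 ⊕ 0b01001011 = 0b00101110.
P'2: 0b00111011 ⊕ 0b01011101 ⊕ 0b00111111 = 0b01011001.
P'3: 0b00011011 ⊕ 0b01111100 ⊕ 0b01111000 = 0b00011111.
P'4: 0b00110010 ⊕ 0b01010010 ⊕ 0b00101000 = 0b01001000.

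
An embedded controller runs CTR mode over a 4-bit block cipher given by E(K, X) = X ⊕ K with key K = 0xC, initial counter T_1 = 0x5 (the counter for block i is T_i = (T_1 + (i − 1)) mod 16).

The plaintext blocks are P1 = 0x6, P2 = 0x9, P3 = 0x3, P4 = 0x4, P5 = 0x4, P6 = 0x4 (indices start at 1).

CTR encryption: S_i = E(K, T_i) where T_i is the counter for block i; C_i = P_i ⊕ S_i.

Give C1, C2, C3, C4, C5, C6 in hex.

C1 = 0xF, C2 = 0x3, C3 = 0x8, C4 = 0x0, C5 = 0x1, C6 = 0x2

C1: T = 0x5, S = E(K, T) = 0x9; 0x6 ⊕ 0x9 = 0xF.
C2: T = 0x6, S = E(K, T) = 0xA; 0x9 ⊕ 0xA = 0x3.
C3: T = 0x7, S = E(K, T) = 0xB; 0x3 ⊕ 0xB = 0x8.
C4: T = 0x8, S = E(K, T) = 0x4; 0x4 ⊕ 0x4 = 0x0.
C5: T = 0x9, S = E(K, T) = 0x5; 0x4 ⊕ 0x5 = 0x1.
C6: T = 0xA, S = E(K, T) = 0x6; 0x4 ⊕ 0x6 = 0x2.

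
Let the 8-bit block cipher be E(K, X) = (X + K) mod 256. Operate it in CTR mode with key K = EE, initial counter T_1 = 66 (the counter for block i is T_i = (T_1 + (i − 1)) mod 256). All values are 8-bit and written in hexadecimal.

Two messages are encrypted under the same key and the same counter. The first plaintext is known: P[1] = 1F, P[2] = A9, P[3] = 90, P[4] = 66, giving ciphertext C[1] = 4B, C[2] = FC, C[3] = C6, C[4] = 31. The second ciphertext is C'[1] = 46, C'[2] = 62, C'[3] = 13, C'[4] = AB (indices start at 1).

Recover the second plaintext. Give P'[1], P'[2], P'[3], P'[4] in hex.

P'[1] = 12, P'[2] = 37, P'[3] = 45, P'[4] = FC

In CTR with a reused counter, both messages share the same keystream S_i, so C_i ⊕ C'_i = P_i ⊕ P'_i and thus P'_i = P_i ⊕ C_i ⊕ C'_i.
P'[1]: 1F ⊕ 4B ⊕ 46 = 12.
P'[2]: A9 ⊕ FC ⊕ 62 = 37.
P'[3]: 90 ⊕ C6 ⊕ 13 = 45.
P'[4]: 66 ⊕ 31 ⊕ AB = FC.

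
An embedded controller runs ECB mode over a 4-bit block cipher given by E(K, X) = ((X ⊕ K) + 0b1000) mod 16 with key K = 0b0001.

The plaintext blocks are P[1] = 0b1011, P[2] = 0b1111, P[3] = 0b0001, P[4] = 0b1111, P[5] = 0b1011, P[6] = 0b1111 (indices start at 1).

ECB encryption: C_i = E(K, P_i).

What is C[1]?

C[1]: E(K, 0b1011) = 0b0010.

C[1] = 0b0010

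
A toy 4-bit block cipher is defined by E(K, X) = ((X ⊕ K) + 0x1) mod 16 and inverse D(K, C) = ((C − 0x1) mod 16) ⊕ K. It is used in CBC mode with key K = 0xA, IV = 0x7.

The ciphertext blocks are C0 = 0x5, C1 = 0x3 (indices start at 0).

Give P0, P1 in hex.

CBC decryption: P_i = D(K, C_i) ⊕ C_{i−1}, with C_{−1} = IV.
P0: D(K, 0x5) = 0xE; 0xE ⊕ 0x7 = 0x9.
P1: D(K, 0x3) = 0x8; 0x8 ⊕ 0x5 = 0xD.

P0 = 0x9, P1 = 0xD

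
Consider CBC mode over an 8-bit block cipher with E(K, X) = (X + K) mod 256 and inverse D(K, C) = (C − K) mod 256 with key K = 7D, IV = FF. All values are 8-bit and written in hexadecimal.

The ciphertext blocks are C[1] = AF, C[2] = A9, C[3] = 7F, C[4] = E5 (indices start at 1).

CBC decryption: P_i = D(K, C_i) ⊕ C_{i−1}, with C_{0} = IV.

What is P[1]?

P[1]: D(K, AF) = 32; 32 ⊕ FF = CD.

P[1] = CD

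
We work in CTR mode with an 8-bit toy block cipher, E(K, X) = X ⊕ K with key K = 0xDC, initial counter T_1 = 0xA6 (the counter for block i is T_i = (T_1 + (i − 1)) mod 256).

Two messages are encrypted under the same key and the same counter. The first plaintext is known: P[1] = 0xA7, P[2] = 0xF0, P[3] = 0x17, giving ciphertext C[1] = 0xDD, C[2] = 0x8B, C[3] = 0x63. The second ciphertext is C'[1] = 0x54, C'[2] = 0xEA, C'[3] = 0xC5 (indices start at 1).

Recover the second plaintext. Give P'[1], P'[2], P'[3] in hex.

P'[1] = 0x2E, P'[2] = 0x91, P'[3] = 0xB1

In CTR with a reused counter, both messages share the same keystream S_i, so C_i ⊕ C'_i = P_i ⊕ P'_i and thus P'_i = P_i ⊕ C_i ⊕ C'_i.
P'[1]: 0xA7 ⊕ 0xDD ⊕ 0x54 = 0x2E.
P'[2]: 0xF0 ⊕ 0x8B ⊕ 0xEA = 0x91.
P'[3]: 0x17 ⊕ 0x63 ⊕ 0xC5 = 0xB1.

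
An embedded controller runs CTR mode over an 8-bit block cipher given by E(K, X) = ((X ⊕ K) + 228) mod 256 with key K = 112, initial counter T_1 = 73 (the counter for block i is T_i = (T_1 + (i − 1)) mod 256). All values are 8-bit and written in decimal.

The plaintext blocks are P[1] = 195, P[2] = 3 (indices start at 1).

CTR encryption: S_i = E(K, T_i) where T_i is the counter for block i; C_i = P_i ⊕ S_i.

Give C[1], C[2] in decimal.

C[1] = 222, C[2] = 29

C[1]: T = 73, S = E(K, T) = 29; 195 ⊕ 29 = 222.
C[2]: T = 74, S = E(K, T) = 30; 3 ⊕ 30 = 29.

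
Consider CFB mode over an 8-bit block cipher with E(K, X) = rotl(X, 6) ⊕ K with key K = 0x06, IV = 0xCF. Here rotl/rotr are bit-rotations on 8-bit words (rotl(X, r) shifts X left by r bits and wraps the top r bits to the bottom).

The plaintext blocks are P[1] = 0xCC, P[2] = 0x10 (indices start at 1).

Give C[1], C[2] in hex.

CFB encryption: C_i = P_i ⊕ E(K, C_{i−1}), with C_{0} = IV.
C[1]: E(K, 0xCF) = 0xF5; 0xCC ⊕ 0xF5 = 0x39.
C[2]: E(K, 0x39) = 0x48; 0x10 ⊕ 0x48 = 0x58.

C[1] = 0x39, C[2] = 0x58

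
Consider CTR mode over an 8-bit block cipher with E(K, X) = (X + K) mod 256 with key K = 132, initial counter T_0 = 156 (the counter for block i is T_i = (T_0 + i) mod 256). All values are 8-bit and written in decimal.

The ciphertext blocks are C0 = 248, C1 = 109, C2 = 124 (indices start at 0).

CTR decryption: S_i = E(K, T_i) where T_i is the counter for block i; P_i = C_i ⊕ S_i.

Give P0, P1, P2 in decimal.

P0: T = 156, S = E(K, T) = 32; 248 ⊕ 32 = 216.
P1: T = 157, S = E(K, T) = 33; 109 ⊕ 33 = 76.
P2: T = 158, S = E(K, T) = 34; 124 ⊕ 34 = 94.

P0 = 216, P1 = 76, P2 = 94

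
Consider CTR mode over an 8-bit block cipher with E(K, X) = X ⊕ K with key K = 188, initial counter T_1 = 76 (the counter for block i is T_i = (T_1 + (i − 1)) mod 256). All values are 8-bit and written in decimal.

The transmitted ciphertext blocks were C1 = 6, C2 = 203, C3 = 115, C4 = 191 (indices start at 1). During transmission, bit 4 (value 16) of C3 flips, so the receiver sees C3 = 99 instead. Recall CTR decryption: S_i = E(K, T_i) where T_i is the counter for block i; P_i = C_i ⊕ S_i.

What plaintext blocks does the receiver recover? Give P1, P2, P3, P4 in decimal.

Only C3 changed, to 99. In CTR, a change in C_i flips the same bit in P_i only; the keystream is unaffected. Decrypting the received ciphertext:
P1: T = 76, S = E(K, T) = 240; 6 ⊕ 240 = 246.
P2: T = 77, S = E(K, T) = 241; 203 ⊕ 241 = 58.
P3: T = 78, S = E(K, T) = 242; 99 ⊕ 242 = 145.
P4: T = 79, S = E(K, T) = 243; 191 ⊕ 243 = 76.
Blocks that differ from the original plaintext: P3.

P1 = 246, P2 = 58, P3 = 145, P4 = 76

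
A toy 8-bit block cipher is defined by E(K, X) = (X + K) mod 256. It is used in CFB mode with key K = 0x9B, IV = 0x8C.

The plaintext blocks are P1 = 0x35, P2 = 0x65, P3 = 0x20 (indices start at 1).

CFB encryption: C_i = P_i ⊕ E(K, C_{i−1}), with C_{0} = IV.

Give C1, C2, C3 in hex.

C1 = 0x12, C2 = 0xC8, C3 = 0x43

C1: E(K, 0x8C) = 0x27; 0x35 ⊕ 0x27 = 0x12.
C2: E(K, 0x12) = 0xAD; 0x65 ⊕ 0xAD = 0xC8.
C3: E(K, 0xC8) = 0x63; 0x20 ⊕ 0x63 = 0x43.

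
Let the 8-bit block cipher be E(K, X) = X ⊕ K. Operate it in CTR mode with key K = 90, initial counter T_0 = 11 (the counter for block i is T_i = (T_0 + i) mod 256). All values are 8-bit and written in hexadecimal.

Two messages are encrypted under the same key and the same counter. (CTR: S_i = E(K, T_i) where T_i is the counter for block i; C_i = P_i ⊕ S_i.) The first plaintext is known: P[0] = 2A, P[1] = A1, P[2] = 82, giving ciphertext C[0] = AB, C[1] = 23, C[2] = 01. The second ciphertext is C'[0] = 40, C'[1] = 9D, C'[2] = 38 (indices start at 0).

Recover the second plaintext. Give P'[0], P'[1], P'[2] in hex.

In CTR with a reused counter, both messages share the same keystream S_i, so C_i ⊕ C'_i = P_i ⊕ P'_i and thus P'_i = P_i ⊕ C_i ⊕ C'_i.
P'[0]: 2A ⊕ AB ⊕ 40 = C1.
P'[1]: A1 ⊕ 23 ⊕ 9D = 1F.
P'[2]: 82 ⊕ 01 ⊕ 38 = BB.

P'[0] = C1, P'[1] = 1F, P'[2] = BB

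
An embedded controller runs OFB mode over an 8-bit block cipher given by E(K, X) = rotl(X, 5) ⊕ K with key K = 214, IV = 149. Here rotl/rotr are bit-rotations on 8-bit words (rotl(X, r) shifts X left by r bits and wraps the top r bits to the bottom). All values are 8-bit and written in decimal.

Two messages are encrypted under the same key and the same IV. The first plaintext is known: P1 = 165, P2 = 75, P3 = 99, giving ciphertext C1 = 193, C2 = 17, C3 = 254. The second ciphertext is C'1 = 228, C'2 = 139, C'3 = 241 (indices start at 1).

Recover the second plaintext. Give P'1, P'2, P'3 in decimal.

In OFB with a reused IV, both messages share the same keystream S_i, so C_i ⊕ C'_i = P_i ⊕ P'_i and thus P'_i = P_i ⊕ C_i ⊕ C'_i.
P'1: 165 ⊕ 193 ⊕ 228 = 128.
P'2: 75 ⊕ 17 ⊕ 139 = 209.
P'3: 99 ⊕ 254 ⊕ 241 = 108.

P'1 = 128, P'2 = 209, P'3 = 108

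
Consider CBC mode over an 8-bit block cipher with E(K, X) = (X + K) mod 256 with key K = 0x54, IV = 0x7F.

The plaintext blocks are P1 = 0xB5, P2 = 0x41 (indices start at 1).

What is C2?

CBC encryption: C_i = E(K, P_i ⊕ C_{i−1}), with C_{0} = IV.
C1: P1 ⊕ 0x7F = 0xCA; E(K, 0xCA) = 0x1E.
C2: P2 ⊕ 0x1E = 0x5F; E(K, 0x5F) = 0xB3.

C2 = 0xB3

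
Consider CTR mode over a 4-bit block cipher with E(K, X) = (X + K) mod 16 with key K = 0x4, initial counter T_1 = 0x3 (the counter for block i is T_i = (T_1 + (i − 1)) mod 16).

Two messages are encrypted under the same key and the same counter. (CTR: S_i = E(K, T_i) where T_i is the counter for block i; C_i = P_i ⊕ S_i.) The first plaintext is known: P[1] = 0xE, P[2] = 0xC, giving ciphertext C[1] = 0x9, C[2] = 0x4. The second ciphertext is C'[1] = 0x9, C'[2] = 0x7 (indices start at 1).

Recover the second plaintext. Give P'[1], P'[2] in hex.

In CTR with a reused counter, both messages share the same keystream S_i, so C_i ⊕ C'_i = P_i ⊕ P'_i and thus P'_i = P_i ⊕ C_i ⊕ C'_i.
P'[1]: 0xE ⊕ 0x9 ⊕ 0x9 = 0xE.
P'[2]: 0xC ⊕ 0x4 ⊕ 0x7 = 0xF.

P'[1] = 0xE, P'[2] = 0xF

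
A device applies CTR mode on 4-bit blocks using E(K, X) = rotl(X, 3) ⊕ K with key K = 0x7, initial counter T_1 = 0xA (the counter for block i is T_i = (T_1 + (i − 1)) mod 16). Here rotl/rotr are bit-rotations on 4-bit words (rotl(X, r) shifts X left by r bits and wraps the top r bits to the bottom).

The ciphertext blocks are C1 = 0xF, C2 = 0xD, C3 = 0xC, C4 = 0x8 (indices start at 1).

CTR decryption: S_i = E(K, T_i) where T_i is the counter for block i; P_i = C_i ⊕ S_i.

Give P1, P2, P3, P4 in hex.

P1: T = 0xA, S = E(K, T) = 0x2; 0xF ⊕ 0x2 = 0xD.
P2: T = 0xB, S = E(K, T) = 0xA; 0xD ⊕ 0xA = 0x7.
P3: T = 0xC, S = E(K, T) = 0x1; 0xC ⊕ 0x1 = 0xD.
P4: T = 0xD, S = E(K, T) = 0x9; 0x8 ⊕ 0x9 = 0x1.

P1 = 0xD, P2 = 0x7, P3 = 0xD, P4 = 0x1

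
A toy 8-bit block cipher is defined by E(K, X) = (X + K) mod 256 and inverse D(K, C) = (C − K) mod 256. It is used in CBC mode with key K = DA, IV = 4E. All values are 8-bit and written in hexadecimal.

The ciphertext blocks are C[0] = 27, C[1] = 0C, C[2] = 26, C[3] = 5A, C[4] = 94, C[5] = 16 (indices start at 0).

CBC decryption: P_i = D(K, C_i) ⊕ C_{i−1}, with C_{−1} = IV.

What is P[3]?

P[3]: D(K, 5A) = 80; 80 ⊕ 26 = A6.

P[3] = A6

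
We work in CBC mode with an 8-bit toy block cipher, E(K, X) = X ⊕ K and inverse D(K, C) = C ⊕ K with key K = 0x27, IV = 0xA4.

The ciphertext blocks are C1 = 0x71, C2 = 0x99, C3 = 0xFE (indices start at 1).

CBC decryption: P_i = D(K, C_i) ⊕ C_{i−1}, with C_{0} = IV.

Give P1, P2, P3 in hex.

P1: D(K, 0x71) = 0x56; 0x56 ⊕ 0xA4 = 0xF2.
P2: D(K, 0x99) = 0xBE; 0xBE ⊕ 0x71 = 0xCF.
P3: D(K, 0xFE) = 0xD9; 0xD9 ⊕ 0x99 = 0x40.

P1 = 0xF2, P2 = 0xCF, P3 = 0x40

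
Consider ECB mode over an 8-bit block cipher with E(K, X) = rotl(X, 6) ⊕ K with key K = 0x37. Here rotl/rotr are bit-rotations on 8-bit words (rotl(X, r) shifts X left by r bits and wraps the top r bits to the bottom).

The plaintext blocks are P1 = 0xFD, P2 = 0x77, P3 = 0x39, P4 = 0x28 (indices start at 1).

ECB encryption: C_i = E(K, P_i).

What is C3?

C3 = 0x79

C3: E(K, 0x39) = 0x79.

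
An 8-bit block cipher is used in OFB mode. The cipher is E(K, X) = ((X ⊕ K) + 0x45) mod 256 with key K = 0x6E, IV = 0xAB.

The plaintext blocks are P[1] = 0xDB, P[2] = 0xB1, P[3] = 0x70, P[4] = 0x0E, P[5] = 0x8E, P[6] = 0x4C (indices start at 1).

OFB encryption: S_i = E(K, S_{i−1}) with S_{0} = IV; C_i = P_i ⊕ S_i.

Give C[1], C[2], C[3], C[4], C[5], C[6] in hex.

C[1] = 0xD1, C[2] = 0x18, C[3] = 0x7C, C[4] = 0xA9, C[5] = 0x80, C[6] = 0xE9

C[1]: S = E(K, 0xAB) = 0x0A; 0xDB ⊕ 0x0A = 0xD1.
C[2]: S = E(K, 0x0A) = 0xA9; 0xB1 ⊕ 0xA9 = 0x18.
C[3]: S = E(K, 0xA9) = 0x0C; 0x70 ⊕ 0x0C = 0x7C.
C[4]: S = E(K, 0x0C) = 0xA7; 0x0E ⊕ 0xA7 = 0xA9.
C[5]: S = E(K, 0xA7) = 0x0E; 0x8E ⊕ 0x0E = 0x80.
C[6]: S = E(K, 0x0E) = 0xA5; 0x4C ⊕ 0xA5 = 0xE9.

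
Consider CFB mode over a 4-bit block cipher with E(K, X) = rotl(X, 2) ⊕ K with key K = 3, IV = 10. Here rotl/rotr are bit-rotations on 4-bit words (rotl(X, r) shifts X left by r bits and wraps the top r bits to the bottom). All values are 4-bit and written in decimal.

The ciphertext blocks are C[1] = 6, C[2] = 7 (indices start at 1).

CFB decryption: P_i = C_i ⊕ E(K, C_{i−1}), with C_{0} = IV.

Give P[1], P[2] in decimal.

P[1]: E(K, 10) = 9; 6 ⊕ 9 = 15.
P[2]: E(K, 6) = 10; 7 ⊕ 10 = 13.

P[1] = 15, P[2] = 13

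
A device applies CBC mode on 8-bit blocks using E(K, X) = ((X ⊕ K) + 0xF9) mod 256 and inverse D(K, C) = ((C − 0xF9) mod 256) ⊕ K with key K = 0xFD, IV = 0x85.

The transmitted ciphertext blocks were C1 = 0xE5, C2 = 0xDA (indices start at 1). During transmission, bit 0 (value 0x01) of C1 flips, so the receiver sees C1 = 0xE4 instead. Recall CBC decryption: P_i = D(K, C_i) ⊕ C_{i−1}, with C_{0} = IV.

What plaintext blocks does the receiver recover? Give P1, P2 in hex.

Only C1 changed, to 0xE4. In CBC, a change in C_i garbles P_i and flips the same bit in P_{i+1}. Decrypting the received ciphertext:
P1: D(K, 0xE4) = 0x16; 0x16 ⊕ 0x85 = 0x93.
P2: D(K, 0xDA) = 0x1C; 0x1C ⊕ 0xE4 = 0xF8.
Blocks that differ from the original plaintext: P1, P2.

P1 = 0x93, P2 = 0xF8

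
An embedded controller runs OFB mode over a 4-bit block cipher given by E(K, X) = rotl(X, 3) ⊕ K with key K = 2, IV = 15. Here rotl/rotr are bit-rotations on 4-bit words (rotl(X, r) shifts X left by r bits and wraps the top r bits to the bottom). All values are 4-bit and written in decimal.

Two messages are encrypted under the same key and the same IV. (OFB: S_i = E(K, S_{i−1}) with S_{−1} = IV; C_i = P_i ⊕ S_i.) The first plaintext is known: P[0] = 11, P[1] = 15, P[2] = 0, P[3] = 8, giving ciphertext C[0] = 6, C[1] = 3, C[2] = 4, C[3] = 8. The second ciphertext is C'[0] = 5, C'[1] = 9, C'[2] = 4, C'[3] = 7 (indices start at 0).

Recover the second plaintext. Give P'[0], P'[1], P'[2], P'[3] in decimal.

P'[0] = 8, P'[1] = 5, P'[2] = 0, P'[3] = 7

In OFB with a reused IV, both messages share the same keystream S_i, so C_i ⊕ C'_i = P_i ⊕ P'_i and thus P'_i = P_i ⊕ C_i ⊕ C'_i.
P'[0]: 11 ⊕ 6 ⊕ 5 = 8.
P'[1]: 15 ⊕ 3 ⊕ 9 = 5.
P'[2]: 0 ⊕ 4 ⊕ 4 = 0.
P'[3]: 8 ⊕ 8 ⊕ 7 = 7.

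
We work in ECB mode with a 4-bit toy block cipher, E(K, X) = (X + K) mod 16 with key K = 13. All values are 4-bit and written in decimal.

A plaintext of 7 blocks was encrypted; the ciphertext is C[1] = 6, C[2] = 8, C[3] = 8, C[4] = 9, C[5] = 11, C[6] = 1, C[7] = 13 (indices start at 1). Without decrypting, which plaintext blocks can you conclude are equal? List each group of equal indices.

P[2] = P[3]

ECB encrypts each block independently with the same key, so equal ciphertext blocks imply equal plaintext blocks.
C[2] = C[3] = 8, so P[2] = P[3].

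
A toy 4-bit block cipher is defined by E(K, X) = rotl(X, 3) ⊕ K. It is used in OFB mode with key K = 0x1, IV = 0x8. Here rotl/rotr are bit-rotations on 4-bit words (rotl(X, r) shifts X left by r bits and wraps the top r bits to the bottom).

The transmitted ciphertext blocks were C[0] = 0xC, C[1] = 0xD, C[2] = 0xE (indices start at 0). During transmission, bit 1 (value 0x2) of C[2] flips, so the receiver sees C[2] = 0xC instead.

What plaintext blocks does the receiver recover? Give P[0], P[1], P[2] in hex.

P[0] = 0x9, P[1] = 0x6, P[2] = 0x0

OFB decryption: S_i = E(K, S_{i−1}) with S_{−1} = IV; P_i = C_i ⊕ S_i.
Only C[2] changed, to 0xC. In OFB, a change in C_i flips the same bit in P_i only; the keystream is unaffected. Decrypting the received ciphertext:
P[0]: S = E(K, 0x8) = 0x5; 0xC ⊕ 0x5 = 0x9.
P[1]: S = E(K, 0x5) = 0xB; 0xD ⊕ 0xB = 0x6.
P[2]: S = E(K, 0xB) = 0xC; 0xC ⊕ 0xC = 0x0.
Blocks that differ from the original plaintext: P[2].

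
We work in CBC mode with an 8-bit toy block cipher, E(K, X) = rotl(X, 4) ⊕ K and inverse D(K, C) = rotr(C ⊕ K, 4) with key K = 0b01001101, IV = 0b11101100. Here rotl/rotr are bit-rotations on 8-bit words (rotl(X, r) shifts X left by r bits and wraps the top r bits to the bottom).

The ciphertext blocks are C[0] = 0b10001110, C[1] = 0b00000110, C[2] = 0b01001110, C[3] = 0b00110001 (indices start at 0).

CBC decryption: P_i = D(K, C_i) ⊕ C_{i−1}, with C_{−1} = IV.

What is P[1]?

P[1]: D(K, 0b00000110) = 0b10110100; 0b10110100 ⊕ 0b10001110 = 0b00111010.

P[1] = 0b00111010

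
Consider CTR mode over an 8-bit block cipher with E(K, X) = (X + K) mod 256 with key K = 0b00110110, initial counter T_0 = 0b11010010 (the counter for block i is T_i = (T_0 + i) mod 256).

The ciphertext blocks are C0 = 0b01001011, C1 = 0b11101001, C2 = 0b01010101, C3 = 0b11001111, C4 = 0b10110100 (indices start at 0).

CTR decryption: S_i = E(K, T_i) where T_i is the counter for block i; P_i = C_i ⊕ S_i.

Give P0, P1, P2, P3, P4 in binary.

P0 = 0b01000011, P1 = 0b11100000, P2 = 0b01011111, P3 = 0b11000100, P4 = 0b10111000

P0: T = 0b11010010, S = E(K, T) = 0b00001000; 0b01001011 ⊕ 0b00001000 = 0b01000011.
P1: T = 0b11010011, S = E(K, T) = 0b00001001; 0b11101001 ⊕ 0b00001001 = 0b11100000.
P2: T = 0b11010100, S = E(K, T) = 0b00001010; 0b01010101 ⊕ 0b00001010 = 0b01011111.
P3: T = 0b11010101, S = E(K, T) = 0b00001011; 0b11001111 ⊕ 0b00001011 = 0b11000100.
P4: T = 0b11010110, S = E(K, T) = 0b00001100; 0b10110100 ⊕ 0b00001100 = 0b10111000.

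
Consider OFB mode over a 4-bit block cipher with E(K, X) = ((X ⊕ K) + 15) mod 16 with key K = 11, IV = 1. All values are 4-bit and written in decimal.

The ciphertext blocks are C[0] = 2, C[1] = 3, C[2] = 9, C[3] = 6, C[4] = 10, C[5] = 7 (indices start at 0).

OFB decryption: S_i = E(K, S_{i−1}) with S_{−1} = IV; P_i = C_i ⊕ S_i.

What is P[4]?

P[4] = 3

P[0]: S = E(K, 1) = 9; 2 ⊕ 9 = 11.
P[1]: S = E(K, 9) = 1; 3 ⊕ 1 = 2.
P[2]: S = E(K, 1) = 9; 9 ⊕ 9 = 0.
P[3]: S = E(K, 9) = 1; 6 ⊕ 1 = 7.
P[4]: S = E(K, 1) = 9; 10 ⊕ 9 = 3.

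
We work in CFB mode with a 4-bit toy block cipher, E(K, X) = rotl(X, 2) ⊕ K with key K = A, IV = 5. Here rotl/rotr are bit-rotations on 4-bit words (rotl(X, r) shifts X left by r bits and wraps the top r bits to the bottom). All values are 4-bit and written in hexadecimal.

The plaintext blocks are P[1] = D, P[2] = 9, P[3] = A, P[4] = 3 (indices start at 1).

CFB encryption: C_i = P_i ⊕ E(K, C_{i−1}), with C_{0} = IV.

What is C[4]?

C[1]: E(K, 5) = F; D ⊕ F = 2.
C[2]: E(K, 2) = 2; 9 ⊕ 2 = B.
C[3]: E(K, B) = 4; A ⊕ 4 = E.
C[4]: E(K, E) = 1; 3 ⊕ 1 = 2.

C[4] = 2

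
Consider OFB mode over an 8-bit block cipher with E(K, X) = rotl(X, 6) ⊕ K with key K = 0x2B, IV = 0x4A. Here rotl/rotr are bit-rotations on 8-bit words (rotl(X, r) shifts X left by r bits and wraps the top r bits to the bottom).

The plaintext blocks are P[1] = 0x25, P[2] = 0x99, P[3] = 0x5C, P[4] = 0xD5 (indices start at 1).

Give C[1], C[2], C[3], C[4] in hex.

C[1] = 0x9C, C[2] = 0xDC, C[3] = 0x26, C[4] = 0x60

OFB encryption: S_i = E(K, S_{i−1}) with S_{0} = IV; C_i = P_i ⊕ S_i.
C[1]: S = E(K, 0x4A) = 0xB9; 0x25 ⊕ 0xB9 = 0x9C.
C[2]: S = E(K, 0xB9) = 0x45; 0x99 ⊕ 0x45 = 0xDC.
C[3]: S = E(K, 0x45) = 0x7A; 0x5C ⊕ 0x7A = 0x26.
C[4]: S = E(K, 0x7A) = 0xB5; 0xD5 ⊕ 0xB5 = 0x60.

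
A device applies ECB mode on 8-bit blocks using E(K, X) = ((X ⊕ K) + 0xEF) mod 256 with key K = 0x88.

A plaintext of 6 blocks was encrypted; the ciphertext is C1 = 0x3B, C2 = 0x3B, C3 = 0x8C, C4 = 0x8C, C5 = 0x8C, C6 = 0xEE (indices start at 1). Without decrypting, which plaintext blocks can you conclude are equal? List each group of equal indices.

P1 = P2; P3 = P4 = P5

ECB encrypts each block independently with the same key, so equal ciphertext blocks imply equal plaintext blocks.
C1 = C2 = 0x3B, so P1 = P2.
C3 = C4 = C5 = 0x8C, so P3 = P4 = P5.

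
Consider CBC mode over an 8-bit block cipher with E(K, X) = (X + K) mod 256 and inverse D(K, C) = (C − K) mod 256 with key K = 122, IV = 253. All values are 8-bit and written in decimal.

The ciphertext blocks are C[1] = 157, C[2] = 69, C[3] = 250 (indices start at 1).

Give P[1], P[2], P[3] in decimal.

P[1] = 222, P[2] = 86, P[3] = 197

CBC decryption: P_i = D(K, C_i) ⊕ C_{i−1}, with C_{0} = IV.
P[1]: D(K, 157) = 35; 35 ⊕ 253 = 222.
P[2]: D(K, 69) = 203; 203 ⊕ 157 = 86.
P[3]: D(K, 250) = 128; 128 ⊕ 69 = 197.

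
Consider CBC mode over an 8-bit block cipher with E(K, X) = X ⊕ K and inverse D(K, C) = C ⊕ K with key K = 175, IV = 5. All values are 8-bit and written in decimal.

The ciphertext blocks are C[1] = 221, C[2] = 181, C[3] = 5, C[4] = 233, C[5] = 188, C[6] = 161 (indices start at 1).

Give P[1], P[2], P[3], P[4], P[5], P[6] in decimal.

CBC decryption: P_i = D(K, C_i) ⊕ C_{i−1}, with C_{0} = IV.
P[1]: D(K, 221) = 114; 114 ⊕ 5 = 119.
P[2]: D(K, 181) = 26; 26 ⊕ 221 = 199.
P[3]: D(K, 5) = 170; 170 ⊕ 181 = 31.
P[4]: D(K, 233) = 70; 70 ⊕ 5 = 67.
P[5]: D(K, 188) = 19; 19 ⊕ 233 = 250.
P[6]: D(K, 161) = 14; 14 ⊕ 188 = 178.

P[1] = 119, P[2] = 199, P[3] = 31, P[4] = 67, P[5] = 250, P[6] = 178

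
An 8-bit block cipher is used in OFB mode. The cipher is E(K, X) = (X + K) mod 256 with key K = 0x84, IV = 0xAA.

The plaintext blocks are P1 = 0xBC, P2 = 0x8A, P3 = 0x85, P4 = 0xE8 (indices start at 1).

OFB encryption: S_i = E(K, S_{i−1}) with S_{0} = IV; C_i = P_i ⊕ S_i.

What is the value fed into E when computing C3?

C1: S = E(K, 0xAA) = 0x2E; 0xBC ⊕ 0x2E = 0x92.
C2: S = E(K, 0x2E) = 0xB2; 0x8A ⊕ 0xB2 = 0x38.
C3: S = E(K, 0xB2) = 0x36; 0x85 ⊕ 0x36 = 0xB3.
So the input to E for block 3 is 0xB2.

0xB2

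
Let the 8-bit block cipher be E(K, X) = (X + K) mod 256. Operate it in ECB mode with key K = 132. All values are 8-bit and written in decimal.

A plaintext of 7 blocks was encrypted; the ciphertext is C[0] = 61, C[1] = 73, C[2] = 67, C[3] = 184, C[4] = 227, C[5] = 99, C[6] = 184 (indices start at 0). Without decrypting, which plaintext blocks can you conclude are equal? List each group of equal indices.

ECB encrypts each block independently with the same key, so equal ciphertext blocks imply equal plaintext blocks.
C[3] = C[6] = 184, so P[3] = P[6].

P[3] = P[6]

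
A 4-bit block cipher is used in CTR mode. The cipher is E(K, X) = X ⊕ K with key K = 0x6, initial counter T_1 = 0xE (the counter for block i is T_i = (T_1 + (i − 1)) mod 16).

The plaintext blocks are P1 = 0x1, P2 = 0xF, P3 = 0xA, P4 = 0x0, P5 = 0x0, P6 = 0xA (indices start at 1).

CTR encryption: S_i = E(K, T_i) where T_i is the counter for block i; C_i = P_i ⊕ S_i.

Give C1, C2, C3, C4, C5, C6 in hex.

C1 = 0x9, C2 = 0x6, C3 = 0xC, C4 = 0x7, C5 = 0x4, C6 = 0xF

C1: T = 0xE, S = E(K, T) = 0x8; 0x1 ⊕ 0x8 = 0x9.
C2: T = 0xF, S = E(K, T) = 0x9; 0xF ⊕ 0x9 = 0x6.
C3: T = 0x0, S = E(K, T) = 0x6; 0xA ⊕ 0x6 = 0xC.
C4: T = 0x1, S = E(K, T) = 0x7; 0x0 ⊕ 0x7 = 0x7.
C5: T = 0x2, S = E(K, T) = 0x4; 0x0 ⊕ 0x4 = 0x4.
C6: T = 0x3, S = E(K, T) = 0x5; 0xA ⊕ 0x5 = 0xF.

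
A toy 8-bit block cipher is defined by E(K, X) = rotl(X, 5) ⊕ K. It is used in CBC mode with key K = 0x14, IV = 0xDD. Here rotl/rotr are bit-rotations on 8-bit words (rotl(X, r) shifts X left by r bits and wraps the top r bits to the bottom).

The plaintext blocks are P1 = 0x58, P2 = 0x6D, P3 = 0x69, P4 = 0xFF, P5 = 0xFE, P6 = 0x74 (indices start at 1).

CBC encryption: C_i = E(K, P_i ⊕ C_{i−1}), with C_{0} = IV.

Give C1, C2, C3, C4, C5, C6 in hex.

C1 = 0xA4, C2 = 0x2D, C3 = 0x9C, C4 = 0x78, C5 = 0xC4, C6 = 0x02

C1: P1 ⊕ 0xDD = 0x85; E(K, 0x85) = 0xA4.
C2: P2 ⊕ 0xA4 = 0xC9; E(K, 0xC9) = 0x2D.
C3: P3 ⊕ 0x2D = 0x44; E(K, 0x44) = 0x9C.
C4: P4 ⊕ 0x9C = 0x63; E(K, 0x63) = 0x78.
C5: P5 ⊕ 0x78 = 0x86; E(K, 0x86) = 0xC4.
C6: P6 ⊕ 0xC4 = 0xB0; E(K, 0xB0) = 0x02.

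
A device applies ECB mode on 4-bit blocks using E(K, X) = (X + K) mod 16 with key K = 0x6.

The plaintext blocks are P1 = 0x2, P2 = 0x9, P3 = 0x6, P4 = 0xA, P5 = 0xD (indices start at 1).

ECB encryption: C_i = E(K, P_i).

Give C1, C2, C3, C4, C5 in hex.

C1 = 0x8, C2 = 0xF, C3 = 0xC, C4 = 0x0, C5 = 0x3

C1: E(K, 0x2) = 0x8.
C2: E(K, 0x9) = 0xF.
C3: E(K, 0x6) = 0xC.
C4: E(K, 0xA) = 0x0.
C5: E(K, 0xD) = 0x3.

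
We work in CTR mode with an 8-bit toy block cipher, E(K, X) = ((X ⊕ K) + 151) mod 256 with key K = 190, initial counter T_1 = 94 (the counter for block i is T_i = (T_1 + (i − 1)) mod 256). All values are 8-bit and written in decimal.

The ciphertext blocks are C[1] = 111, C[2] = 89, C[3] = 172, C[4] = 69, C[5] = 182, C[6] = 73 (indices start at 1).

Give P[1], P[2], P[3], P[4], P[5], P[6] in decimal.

CTR decryption: S_i = E(K, T_i) where T_i is the counter for block i; P_i = C_i ⊕ S_i.
P[1]: T = 94, S = E(K, T) = 119; 111 ⊕ 119 = 24.
P[2]: T = 95, S = E(K, T) = 120; 89 ⊕ 120 = 33.
P[3]: T = 96, S = E(K, T) = 117; 172 ⊕ 117 = 217.
P[4]: T = 97, S = E(K, T) = 118; 69 ⊕ 118 = 51.
P[5]: T = 98, S = E(K, T) = 115; 182 ⊕ 115 = 197.
P[6]: T = 99, S = E(K, T) = 116; 73 ⊕ 116 = 61.

P[1] = 24, P[2] = 33, P[3] = 217, P[4] = 51, P[5] = 197, P[6] = 61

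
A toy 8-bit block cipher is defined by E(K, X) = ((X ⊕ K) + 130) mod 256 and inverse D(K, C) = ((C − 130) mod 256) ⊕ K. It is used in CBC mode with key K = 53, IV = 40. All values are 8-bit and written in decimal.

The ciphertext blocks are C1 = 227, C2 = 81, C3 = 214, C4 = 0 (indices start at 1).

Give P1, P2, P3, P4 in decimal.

CBC decryption: P_i = D(K, C_i) ⊕ C_{i−1}, with C_{0} = IV.
P1: D(K, 227) = 84; 84 ⊕ 40 = 124.
P2: D(K, 81) = 250; 250 ⊕ 227 = 25.
P3: D(K, 214) = 97; 97 ⊕ 81 = 48.
P4: D(K, 0) = 75; 75 ⊕ 214 = 157.

P1 = 124, P2 = 25, P3 = 48, P4 = 157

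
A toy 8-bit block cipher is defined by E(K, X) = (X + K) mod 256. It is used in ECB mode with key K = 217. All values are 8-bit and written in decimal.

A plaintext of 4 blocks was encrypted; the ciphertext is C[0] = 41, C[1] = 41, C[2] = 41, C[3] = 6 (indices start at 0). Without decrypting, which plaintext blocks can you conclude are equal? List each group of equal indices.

ECB encrypts each block independently with the same key, so equal ciphertext blocks imply equal plaintext blocks.
C[0] = C[1] = C[2] = 41, so P[0] = P[1] = P[2].

P[0] = P[1] = P[2]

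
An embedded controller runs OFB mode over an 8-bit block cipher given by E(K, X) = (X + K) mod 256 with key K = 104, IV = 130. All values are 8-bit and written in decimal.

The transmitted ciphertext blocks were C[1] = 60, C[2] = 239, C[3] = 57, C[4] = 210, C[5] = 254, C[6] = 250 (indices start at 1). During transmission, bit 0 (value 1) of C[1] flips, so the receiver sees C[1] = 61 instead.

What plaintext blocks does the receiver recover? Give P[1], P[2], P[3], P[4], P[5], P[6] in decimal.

P[1] = 215, P[2] = 189, P[3] = 131, P[4] = 240, P[5] = 116, P[6] = 8

OFB decryption: S_i = E(K, S_{i−1}) with S_{0} = IV; P_i = C_i ⊕ S_i.
Only C[1] changed, to 61. In OFB, a change in C_i flips the same bit in P_i only; the keystream is unaffected. Decrypting the received ciphertext:
P[1]: S = E(K, 130) = 234; 61 ⊕ 234 = 215.
P[2]: S = E(K, 234) = 82; 239 ⊕ 82 = 189.
P[3]: S = E(K, 82) = 186; 57 ⊕ 186 = 131.
P[4]: S = E(K, 186) = 34; 210 ⊕ 34 = 240.
P[5]: S = E(K, 34) = 138; 254 ⊕ 138 = 116.
P[6]: S = E(K, 138) = 242; 250 ⊕ 242 = 8.
Blocks that differ from the original plaintext: P[1].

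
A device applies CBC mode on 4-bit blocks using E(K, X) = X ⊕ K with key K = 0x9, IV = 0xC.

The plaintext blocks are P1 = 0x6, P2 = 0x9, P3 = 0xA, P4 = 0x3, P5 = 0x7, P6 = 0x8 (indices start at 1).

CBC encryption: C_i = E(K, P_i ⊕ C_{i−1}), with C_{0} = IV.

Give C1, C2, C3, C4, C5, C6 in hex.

C1: P1 ⊕ 0xC = 0xA; E(K, 0xA) = 0x3.
C2: P2 ⊕ 0x3 = 0xA; E(K, 0xA) = 0x3.
C3: P3 ⊕ 0x3 = 0x9; E(K, 0x9) = 0x0.
C4: P4 ⊕ 0x0 = 0x3; E(K, 0x3) = 0xA.
C5: P5 ⊕ 0xA = 0xD; E(K, 0xD) = 0x4.
C6: P6 ⊕ 0x4 = 0xC; E(K, 0xC) = 0x5.

C1 = 0x3, C2 = 0x3, C3 = 0x0, C4 = 0xA, C5 = 0x4, C6 = 0x5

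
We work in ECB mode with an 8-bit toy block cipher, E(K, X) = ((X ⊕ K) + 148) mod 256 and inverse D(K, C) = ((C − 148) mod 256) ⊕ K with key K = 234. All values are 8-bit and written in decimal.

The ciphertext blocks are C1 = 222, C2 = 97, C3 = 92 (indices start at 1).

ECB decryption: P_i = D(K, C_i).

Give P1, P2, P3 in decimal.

P1: D(K, 222) = 160.
P2: D(K, 97) = 39.
P3: D(K, 92) = 34.

P1 = 160, P2 = 39, P3 = 34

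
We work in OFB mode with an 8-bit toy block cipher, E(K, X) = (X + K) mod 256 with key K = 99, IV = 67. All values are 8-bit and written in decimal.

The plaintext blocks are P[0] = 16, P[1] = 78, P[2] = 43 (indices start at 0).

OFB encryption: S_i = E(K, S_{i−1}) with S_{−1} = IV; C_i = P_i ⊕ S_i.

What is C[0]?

C[0]: S = E(K, 67) = 166; 16 ⊕ 166 = 182.

C[0] = 182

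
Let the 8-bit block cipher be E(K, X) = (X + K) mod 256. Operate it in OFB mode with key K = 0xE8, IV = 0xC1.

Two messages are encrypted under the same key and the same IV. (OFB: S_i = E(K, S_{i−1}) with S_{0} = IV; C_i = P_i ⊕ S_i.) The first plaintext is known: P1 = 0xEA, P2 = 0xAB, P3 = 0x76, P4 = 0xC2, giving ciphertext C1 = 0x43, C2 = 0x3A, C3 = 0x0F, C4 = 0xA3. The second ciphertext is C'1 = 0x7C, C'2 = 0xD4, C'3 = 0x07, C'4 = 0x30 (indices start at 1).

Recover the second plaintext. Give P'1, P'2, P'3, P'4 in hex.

P'1 = 0xD5, P'2 = 0x45, P'3 = 0x7E, P'4 = 0x51

In OFB with a reused IV, both messages share the same keystream S_i, so C_i ⊕ C'_i = P_i ⊕ P'_i and thus P'_i = P_i ⊕ C_i ⊕ C'_i.
P'1: 0xEA ⊕ 0x43 ⊕ 0x7C = 0xD5.
P'2: 0xAB ⊕ 0x3A ⊕ 0xD4 = 0x45.
P'3: 0x76 ⊕ 0x0F ⊕ 0x07 = 0x7E.
P'4: 0xC2 ⊕ 0xA3 ⊕ 0x30 = 0x51.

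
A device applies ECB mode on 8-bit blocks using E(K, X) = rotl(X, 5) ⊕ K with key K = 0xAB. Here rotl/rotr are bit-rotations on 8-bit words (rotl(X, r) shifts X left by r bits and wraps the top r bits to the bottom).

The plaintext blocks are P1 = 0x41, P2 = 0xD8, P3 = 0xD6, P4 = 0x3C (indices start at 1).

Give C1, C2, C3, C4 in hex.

C1 = 0x83, C2 = 0xB0, C3 = 0x71, C4 = 0x2C

ECB encryption: C_i = E(K, P_i).
C1: E(K, 0x41) = 0x83.
C2: E(K, 0xD8) = 0xB0.
C3: E(K, 0xD6) = 0x71.
C4: E(K, 0x3C) = 0x2C.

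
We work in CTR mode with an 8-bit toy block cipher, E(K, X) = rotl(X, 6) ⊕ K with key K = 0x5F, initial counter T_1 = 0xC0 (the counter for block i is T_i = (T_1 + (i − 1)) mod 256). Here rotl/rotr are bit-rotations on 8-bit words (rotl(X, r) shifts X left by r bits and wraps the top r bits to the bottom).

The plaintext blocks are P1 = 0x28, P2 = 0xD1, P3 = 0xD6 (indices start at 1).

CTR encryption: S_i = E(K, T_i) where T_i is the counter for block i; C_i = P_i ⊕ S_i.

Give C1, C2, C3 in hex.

C1 = 0x47, C2 = 0xFE, C3 = 0x39

C1: T = 0xC0, S = E(K, T) = 0x6F; 0x28 ⊕ 0x6F = 0x47.
C2: T = 0xC1, S = E(K, T) = 0x2F; 0xD1 ⊕ 0x2F = 0xFE.
C3: T = 0xC2, S = E(K, T) = 0xEF; 0xD6 ⊕ 0xEF = 0x39.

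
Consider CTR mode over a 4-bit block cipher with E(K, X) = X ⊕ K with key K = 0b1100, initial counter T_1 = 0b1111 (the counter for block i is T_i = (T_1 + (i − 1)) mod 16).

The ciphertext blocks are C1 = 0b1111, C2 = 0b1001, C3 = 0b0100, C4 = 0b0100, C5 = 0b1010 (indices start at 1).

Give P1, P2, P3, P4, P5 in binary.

P1 = 0b1100, P2 = 0b0101, P3 = 0b1001, P4 = 0b1010, P5 = 0b0101

CTR decryption: S_i = E(K, T_i) where T_i is the counter for block i; P_i = C_i ⊕ S_i.
P1: T = 0b1111, S = E(K, T) = 0b0011; 0b1111 ⊕ 0b0011 = 0b1100.
P2: T = 0b0000, S = E(K, T) = 0b1100; 0b1001 ⊕ 0b1100 = 0b0101.
P3: T = 0b0001, S = E(K, T) = 0b1101; 0b0100 ⊕ 0b1101 = 0b1001.
P4: T = 0b0010, S = E(K, T) = 0b1110; 0b0100 ⊕ 0b1110 = 0b1010.
P5: T = 0b0011, S = E(K, T) = 0b1111; 0b1010 ⊕ 0b1111 = 0b0101.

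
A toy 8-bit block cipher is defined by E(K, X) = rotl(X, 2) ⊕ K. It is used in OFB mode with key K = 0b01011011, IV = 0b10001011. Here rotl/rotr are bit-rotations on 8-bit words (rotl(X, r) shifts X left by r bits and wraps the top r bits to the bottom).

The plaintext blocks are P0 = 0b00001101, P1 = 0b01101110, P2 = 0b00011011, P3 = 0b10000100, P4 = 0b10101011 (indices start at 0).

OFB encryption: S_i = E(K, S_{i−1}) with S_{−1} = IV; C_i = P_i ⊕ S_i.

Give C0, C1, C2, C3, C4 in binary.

C0 = 0b01111000, C1 = 0b11100000, C2 = 0b01111010, C3 = 0b01011010, C4 = 0b10001011

C0: S = E(K, 0b10001011) = 0b01110101; 0b00001101 ⊕ 0b01110101 = 0b01111000.
C1: S = E(K, 0b01110101) = 0b10001110; 0b01101110 ⊕ 0b10001110 = 0b11100000.
C2: S = E(K, 0b10001110) = 0b01100001; 0b00011011 ⊕ 0b01100001 = 0b01111010.
C3: S = E(K, 0b01100001) = 0b11011110; 0b10000100 ⊕ 0b11011110 = 0b01011010.
C4: S = E(K, 0b11011110) = 0b00100000; 0b10101011 ⊕ 0b00100000 = 0b10001011.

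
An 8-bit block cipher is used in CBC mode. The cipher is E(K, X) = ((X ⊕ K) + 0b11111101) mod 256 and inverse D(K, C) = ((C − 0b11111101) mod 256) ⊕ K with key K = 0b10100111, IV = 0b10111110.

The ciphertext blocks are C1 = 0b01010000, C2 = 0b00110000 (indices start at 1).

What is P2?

CBC decryption: P_i = D(K, C_i) ⊕ C_{i−1}, with C_{0} = IV.
P2: D(K, 0b00110000) = 0b10010100; 0b10010100 ⊕ 0b01010000 = 0b11000100.

P2 = 0b11000100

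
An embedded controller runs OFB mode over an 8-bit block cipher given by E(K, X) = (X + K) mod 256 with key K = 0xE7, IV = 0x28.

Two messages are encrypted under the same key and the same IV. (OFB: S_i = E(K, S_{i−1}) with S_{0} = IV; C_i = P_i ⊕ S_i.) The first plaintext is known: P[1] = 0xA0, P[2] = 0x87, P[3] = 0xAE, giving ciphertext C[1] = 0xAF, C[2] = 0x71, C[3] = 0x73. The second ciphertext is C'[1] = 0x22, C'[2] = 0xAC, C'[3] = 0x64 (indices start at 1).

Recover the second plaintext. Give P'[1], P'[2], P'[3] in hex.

In OFB with a reused IV, both messages share the same keystream S_i, so C_i ⊕ C'_i = P_i ⊕ P'_i and thus P'_i = P_i ⊕ C_i ⊕ C'_i.
P'[1]: 0xA0 ⊕ 0xAF ⊕ 0x22 = 0x2D.
P'[2]: 0x87 ⊕ 0x71 ⊕ 0xAC = 0x5A.
P'[3]: 0xAE ⊕ 0x73 ⊕ 0x64 = 0xB9.

P'[1] = 0x2D, P'[2] = 0x5A, P'[3] = 0xB9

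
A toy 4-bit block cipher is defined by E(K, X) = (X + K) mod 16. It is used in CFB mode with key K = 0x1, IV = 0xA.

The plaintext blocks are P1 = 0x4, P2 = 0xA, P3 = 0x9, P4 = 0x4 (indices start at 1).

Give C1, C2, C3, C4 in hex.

CFB encryption: C_i = P_i ⊕ E(K, C_{i−1}), with C_{0} = IV.
C1: E(K, 0xA) = 0xB; 0x4 ⊕ 0xB = 0xF.
C2: E(K, 0xF) = 0x0; 0xA ⊕ 0x0 = 0xA.
C3: E(K, 0xA) = 0xB; 0x9 ⊕ 0xB = 0x2.
C4: E(K, 0x2) = 0x3; 0x4 ⊕ 0x3 = 0x7.

C1 = 0xF, C2 = 0xA, C3 = 0x2, C4 = 0x7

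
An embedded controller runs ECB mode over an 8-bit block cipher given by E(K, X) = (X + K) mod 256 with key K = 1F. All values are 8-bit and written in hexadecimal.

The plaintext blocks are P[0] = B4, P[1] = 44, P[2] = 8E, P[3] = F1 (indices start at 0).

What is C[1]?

ECB encryption: C_i = E(K, P_i).
C[1]: E(K, 44) = 63.

C[1] = 63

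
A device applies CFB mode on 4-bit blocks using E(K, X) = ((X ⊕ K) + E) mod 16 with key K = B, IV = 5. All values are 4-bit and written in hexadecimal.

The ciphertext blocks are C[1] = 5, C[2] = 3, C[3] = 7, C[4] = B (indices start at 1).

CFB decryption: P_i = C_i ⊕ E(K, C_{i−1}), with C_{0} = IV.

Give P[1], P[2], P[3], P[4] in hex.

P[1] = 9, P[2] = F, P[3] = 1, P[4] = 1

P[1]: E(K, 5) = C; 5 ⊕ C = 9.
P[2]: E(K, 5) = C; 3 ⊕ C = F.
P[3]: E(K, 3) = 6; 7 ⊕ 6 = 1.
P[4]: E(K, 7) = A; B ⊕ A = 1.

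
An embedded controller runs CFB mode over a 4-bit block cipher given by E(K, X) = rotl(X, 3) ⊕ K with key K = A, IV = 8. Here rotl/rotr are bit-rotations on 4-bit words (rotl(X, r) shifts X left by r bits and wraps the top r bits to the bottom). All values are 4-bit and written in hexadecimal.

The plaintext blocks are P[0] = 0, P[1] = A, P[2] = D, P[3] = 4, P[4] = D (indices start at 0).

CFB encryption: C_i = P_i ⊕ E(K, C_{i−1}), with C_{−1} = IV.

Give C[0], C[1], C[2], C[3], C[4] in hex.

C[0] = E, C[1] = 7, C[2] = C, C[3] = 8, C[4] = 3

C[0]: E(K, 8) = E; 0 ⊕ E = E.
C[1]: E(K, E) = D; A ⊕ D = 7.
C[2]: E(K, 7) = 1; D ⊕ 1 = C.
C[3]: E(K, C) = C; 4 ⊕ C = 8.
C[4]: E(K, 8) = E; D ⊕ E = 3.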